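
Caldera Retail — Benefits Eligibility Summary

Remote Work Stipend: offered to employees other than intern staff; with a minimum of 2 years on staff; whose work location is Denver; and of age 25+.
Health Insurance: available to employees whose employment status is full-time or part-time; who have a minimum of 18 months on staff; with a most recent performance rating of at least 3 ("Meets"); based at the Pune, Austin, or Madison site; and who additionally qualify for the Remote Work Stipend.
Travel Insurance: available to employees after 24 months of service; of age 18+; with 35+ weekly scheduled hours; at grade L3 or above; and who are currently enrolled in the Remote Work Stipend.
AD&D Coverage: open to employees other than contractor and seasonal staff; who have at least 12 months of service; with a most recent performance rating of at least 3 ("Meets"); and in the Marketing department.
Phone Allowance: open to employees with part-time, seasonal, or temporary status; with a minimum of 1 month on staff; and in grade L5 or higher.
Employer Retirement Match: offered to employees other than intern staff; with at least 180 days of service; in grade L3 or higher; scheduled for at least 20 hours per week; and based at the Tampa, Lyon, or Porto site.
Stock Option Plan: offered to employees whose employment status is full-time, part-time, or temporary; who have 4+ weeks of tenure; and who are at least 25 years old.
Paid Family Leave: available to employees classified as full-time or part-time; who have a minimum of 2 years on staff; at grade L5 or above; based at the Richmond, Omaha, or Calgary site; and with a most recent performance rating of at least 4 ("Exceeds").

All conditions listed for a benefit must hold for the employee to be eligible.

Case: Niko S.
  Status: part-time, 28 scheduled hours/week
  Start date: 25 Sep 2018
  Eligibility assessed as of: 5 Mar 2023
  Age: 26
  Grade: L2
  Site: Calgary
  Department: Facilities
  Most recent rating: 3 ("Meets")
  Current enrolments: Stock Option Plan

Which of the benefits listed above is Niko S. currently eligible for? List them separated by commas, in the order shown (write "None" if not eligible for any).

Service from 25 Sep 2018 to 5 Mar 2023: 1622 days.
Remote Work Stipend — status part-time ✓ (not excluded); service 1622 days ≥ 2 years (≈730 days) ✓; site Calgary ✗ (not Denver) → not eligible.
Health Insurance — status part-time ✓; service 1622 days ≥ 18 months (≈540 days) ✓; rating 3 ≥ 3 ✓; site Calgary ✗ (not Pune, Austin, or Madison) → not eligible.
Travel Insurance — service 1622 days ≥ 24 months (≈720 days) ✓; age 26 ≥ 18 ✓; 28 hrs/wk < 35 ✗ → not eligible.
AD&D Coverage — status part-time ✓ (not excluded); service 1622 days ≥ 12 months (≈360 days) ✓; rating 3 ≥ 3 ✓; dept Facilities ✗ → not eligible.
Phone Allowance — status part-time ✓; service 1622 days ≥ 1 month (≈30 days) ✓; grade L2 < L5 ✗ → not eligible.
Employer Retirement Match — status part-time ✓ (not excluded); service 1622 days ≥ 180 days ✓; grade L2 < L3 ✗ → not eligible.
Stock Option Plan — status part-time ✓; service 1622 days ≥ 4 weeks (≈28 days) ✓; age 26 ≥ 25 ✓ → eligible.
Paid Family Leave — status part-time ✓; service 1622 days ≥ 2 years (≈730 days) ✓; grade L2 < L5 ✗ → not eligible.

Stock Option Plan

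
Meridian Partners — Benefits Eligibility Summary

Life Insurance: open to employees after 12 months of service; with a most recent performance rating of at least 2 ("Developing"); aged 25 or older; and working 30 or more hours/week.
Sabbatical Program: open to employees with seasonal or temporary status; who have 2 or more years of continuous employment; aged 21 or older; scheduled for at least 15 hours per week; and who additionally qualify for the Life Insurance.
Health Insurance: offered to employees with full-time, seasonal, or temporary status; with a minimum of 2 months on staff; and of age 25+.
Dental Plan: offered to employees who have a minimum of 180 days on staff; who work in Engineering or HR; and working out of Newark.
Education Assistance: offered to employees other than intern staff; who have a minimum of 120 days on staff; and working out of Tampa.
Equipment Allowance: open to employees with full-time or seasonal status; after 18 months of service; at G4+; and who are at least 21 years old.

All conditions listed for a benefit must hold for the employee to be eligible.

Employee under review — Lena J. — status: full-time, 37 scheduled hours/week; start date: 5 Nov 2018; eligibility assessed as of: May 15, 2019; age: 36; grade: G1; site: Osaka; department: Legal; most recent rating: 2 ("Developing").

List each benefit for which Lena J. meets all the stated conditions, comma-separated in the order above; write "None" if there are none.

Service from 5 Nov 2018 to May 15, 2019: 191 days.
Life Insurance — service 191 days < 12 months (≈360 days) ✗ → not eligible.
Sabbatical Program — status full-time ✗ (requires seasonal or temporary) → not eligible.
Health Insurance — status full-time ✓; service 191 days ≥ 2 months (≈60 days) ✓; age 36 ≥ 25 ✓ → eligible.
Dental Plan — service 191 days ≥ 180 days ✓; dept Legal ✗ → not eligible.
Education Assistance — status full-time ✓ (not excluded); service 191 days ≥ 120 days ✓; site Osaka ✗ (not Tampa) → not eligible.
Equipment Allowance — status full-time ✓; service 191 days < 18 months (≈540 days) ✗ → not eligible.

Health Insurance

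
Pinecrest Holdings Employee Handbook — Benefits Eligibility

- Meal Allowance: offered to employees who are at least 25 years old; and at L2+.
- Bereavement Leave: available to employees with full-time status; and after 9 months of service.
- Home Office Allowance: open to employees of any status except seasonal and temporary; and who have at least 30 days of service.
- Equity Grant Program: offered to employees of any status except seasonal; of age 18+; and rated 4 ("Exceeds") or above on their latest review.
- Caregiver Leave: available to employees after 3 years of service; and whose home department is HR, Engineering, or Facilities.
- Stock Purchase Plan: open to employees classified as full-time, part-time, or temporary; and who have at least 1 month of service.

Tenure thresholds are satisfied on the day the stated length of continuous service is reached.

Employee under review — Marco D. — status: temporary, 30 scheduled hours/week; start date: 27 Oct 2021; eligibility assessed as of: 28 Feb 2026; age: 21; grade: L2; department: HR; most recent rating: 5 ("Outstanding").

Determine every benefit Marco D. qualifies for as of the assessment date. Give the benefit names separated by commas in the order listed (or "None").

Equity Grant Program, Caregiver Leave, Stock Purchase Plan

Service from 27 Oct 2021 to 28 Feb 2026: 1585 days.
Meal Allowance — age 21 < 25 ✗ → not eligible.
Bereavement Leave — status temporary ✗ (requires full-time) → not eligible.
Home Office Allowance — status temporary ✗ (excluded) → not eligible.
Equity Grant Program — status temporary ✓ (not excluded); age 21 ≥ 18 ✓; rating 5 ≥ 4 ✓ → eligible.
Caregiver Leave — service 1585 days ≥ 3 years (≈1095 days) ✓; dept HR ✓ → eligible.
Stock Purchase Plan — status temporary ✓; service 1585 days ≥ 1 month (≈30 days) ✓ → eligible.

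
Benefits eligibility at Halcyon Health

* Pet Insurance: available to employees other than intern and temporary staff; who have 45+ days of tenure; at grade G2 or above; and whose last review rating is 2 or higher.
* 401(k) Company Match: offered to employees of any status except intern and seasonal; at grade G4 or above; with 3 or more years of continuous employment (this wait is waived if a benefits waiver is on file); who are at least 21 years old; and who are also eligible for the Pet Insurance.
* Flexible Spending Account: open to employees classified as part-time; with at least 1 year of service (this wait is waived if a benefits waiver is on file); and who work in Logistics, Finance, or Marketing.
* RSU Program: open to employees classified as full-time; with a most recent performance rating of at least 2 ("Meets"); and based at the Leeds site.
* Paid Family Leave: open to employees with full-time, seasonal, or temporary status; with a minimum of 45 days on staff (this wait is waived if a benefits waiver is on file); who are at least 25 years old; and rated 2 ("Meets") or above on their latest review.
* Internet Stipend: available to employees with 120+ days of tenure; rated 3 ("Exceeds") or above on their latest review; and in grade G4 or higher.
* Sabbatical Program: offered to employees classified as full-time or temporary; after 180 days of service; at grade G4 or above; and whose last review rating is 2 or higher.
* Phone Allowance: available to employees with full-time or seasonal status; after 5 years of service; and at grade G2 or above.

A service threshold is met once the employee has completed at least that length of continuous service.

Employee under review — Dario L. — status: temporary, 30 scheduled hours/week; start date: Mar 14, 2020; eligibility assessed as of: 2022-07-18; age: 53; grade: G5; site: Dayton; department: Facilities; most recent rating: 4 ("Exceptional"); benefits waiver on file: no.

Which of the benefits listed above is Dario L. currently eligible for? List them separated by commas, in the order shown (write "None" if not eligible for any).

Service from Mar 14, 2020 to 2022-07-18: 856 days.
Pet Insurance — status temporary ✗ (excluded) → not eligible.
401(k) Company Match — status temporary ✓ (not excluded); grade G5 ≥ G4 ✓; no waiver, service 856 days < 3 years (≈1095 days) ✗ → not eligible.
Flexible Spending Account — status temporary ✗ (requires part-time) → not eligible.
RSU Program — status temporary ✗ (requires full-time) → not eligible.
Paid Family Leave — status temporary ✓; no waiver, service 856 days ≥ 45 days ✓; age 53 ≥ 25 ✓; rating 4 ≥ 2 ✓ → eligible.
Internet Stipend — service 856 days ≥ 120 days ✓; rating 4 ≥ 3 ✓; grade G5 ≥ G4 ✓ → eligible.
Sabbatical Program — status temporary ✓; service 856 days ≥ 180 days ✓; grade G5 ≥ G4 ✓; rating 4 ≥ 2 ✓ → eligible.
Phone Allowance — status temporary ✗ (requires full-time or seasonal) → not eligible.

Paid Family Leave, Internet Stipend, Sabbatical Program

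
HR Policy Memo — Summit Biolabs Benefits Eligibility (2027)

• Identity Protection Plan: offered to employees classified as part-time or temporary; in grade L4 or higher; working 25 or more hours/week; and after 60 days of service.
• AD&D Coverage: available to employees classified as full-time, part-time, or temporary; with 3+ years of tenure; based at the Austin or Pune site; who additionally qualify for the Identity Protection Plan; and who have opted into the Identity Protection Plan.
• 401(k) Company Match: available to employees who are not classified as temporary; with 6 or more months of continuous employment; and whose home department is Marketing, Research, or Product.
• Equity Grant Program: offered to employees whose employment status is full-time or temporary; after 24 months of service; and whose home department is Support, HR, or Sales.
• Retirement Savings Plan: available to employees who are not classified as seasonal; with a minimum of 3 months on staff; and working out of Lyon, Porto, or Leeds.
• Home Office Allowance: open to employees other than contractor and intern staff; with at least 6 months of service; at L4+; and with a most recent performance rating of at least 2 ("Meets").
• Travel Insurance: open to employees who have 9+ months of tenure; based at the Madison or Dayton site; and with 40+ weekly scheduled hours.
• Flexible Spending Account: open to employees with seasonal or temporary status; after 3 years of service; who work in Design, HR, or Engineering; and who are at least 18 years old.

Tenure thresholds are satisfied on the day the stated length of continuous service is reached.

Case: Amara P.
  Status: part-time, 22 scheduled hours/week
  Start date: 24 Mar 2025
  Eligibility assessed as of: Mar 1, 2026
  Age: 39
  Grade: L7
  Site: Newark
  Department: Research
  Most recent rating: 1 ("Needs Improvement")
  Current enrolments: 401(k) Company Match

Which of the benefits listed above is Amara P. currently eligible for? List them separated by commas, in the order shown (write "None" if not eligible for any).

Service from 24 Mar 2025 to Mar 1, 2026: 342 days.
Identity Protection Plan — status part-time ✓; grade L7 ≥ L4 ✓; 22 hrs/wk < 25 ✗ → not eligible.
AD&D Coverage — status part-time ✓; service 342 days < 3 years (≈1095 days) ✗ → not eligible.
401(k) Company Match — status part-time ✓ (not excluded); service 342 days ≥ 6 months (≈180 days) ✓; dept Research ✓ → eligible.
Equity Grant Program — status part-time ✗ (requires full-time or temporary) → not eligible.
Retirement Savings Plan — status part-time ✓ (not excluded); service 342 days ≥ 3 months (≈90 days) ✓; site Newark ✗ (not Lyon, Porto, or Leeds) → not eligible.
Home Office Allowance — status part-time ✓ (not excluded); service 342 days ≥ 6 months (≈180 days) ✓; grade L7 ≥ L4 ✓; rating 1 < 2 ✗ → not eligible.
Travel Insurance — service 342 days ≥ 9 months (≈270 days) ✓; site Newark ✗ (not Madison or Dayton) → not eligible.
Flexible Spending Account — status part-time ✗ (requires seasonal or temporary) → not eligible.

401(k) Company Match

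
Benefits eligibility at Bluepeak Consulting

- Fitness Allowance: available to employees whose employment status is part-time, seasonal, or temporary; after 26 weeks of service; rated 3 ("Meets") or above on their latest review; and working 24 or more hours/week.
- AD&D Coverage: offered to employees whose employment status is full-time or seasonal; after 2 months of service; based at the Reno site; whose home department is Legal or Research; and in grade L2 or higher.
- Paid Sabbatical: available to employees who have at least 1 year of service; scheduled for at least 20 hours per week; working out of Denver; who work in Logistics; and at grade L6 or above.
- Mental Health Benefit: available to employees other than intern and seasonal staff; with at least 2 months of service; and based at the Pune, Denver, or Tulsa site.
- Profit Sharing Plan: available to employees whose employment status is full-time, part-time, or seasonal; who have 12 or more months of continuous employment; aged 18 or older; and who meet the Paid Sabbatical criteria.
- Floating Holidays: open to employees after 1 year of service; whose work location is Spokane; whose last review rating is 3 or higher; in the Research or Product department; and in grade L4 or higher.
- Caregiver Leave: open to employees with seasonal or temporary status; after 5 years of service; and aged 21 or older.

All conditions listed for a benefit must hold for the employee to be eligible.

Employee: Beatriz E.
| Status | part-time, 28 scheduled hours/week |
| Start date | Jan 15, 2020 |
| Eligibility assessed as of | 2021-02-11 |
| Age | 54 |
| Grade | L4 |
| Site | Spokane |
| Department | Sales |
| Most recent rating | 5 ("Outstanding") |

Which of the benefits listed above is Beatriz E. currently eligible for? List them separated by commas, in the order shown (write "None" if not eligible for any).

Service from Jan 15, 2020 to 2021-02-11: 393 days.
Fitness Allowance — status part-time ✓; service 393 days ≥ 26 weeks (≈182 days) ✓; rating 5 ≥ 3 ✓; 28 hrs/wk ≥ 24 ✓ → eligible.
AD&D Coverage — status part-time ✗ (requires full-time or seasonal) → not eligible.
Paid Sabbatical — service 393 days ≥ 1 year (≈365 days) ✓; 28 hrs/wk ≥ 20 ✓; site Spokane ✗ (not Denver) → not eligible.
Mental Health Benefit — status part-time ✓ (not excluded); service 393 days ≥ 2 months (≈60 days) ✓; site Spokane ✗ (not Pune, Denver, or Tulsa) → not eligible.
Profit Sharing Plan — status part-time ✓; service 393 days ≥ 12 months (≈360 days) ✓; age 54 ≥ 18 ✓; not eligible for Paid Sabbatical ✗ → not eligible.
Floating Holidays — service 393 days ≥ 1 year (≈365 days) ✓; site Spokane ✓; rating 5 ≥ 3 ✓; dept Sales ✗ → not eligible.
Caregiver Leave — status part-time ✗ (requires seasonal or temporary) → not eligible.

Fitness Allowance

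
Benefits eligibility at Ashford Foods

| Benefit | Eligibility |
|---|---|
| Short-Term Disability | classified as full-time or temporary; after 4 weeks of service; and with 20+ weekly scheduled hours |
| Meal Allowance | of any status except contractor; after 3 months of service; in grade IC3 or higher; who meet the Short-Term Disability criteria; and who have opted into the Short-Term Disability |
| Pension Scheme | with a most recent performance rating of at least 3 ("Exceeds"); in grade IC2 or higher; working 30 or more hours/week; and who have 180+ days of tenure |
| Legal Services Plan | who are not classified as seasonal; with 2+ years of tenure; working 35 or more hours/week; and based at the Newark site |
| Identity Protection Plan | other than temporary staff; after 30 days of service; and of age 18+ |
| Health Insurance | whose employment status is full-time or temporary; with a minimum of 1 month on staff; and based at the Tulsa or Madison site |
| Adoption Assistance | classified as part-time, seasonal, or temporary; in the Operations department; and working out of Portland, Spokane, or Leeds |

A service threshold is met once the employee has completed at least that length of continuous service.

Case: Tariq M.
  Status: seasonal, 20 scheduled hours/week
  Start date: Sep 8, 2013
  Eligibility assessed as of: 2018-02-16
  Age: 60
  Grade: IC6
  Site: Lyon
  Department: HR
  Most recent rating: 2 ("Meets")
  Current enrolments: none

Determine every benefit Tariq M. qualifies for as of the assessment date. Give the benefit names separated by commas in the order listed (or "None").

Service from Sep 8, 2013 to 2018-02-16: 1622 days.
Short-Term Disability — status seasonal ✗ (requires full-time or temporary) → not eligible.
Meal Allowance — status seasonal ✓ (not excluded); service 1622 days ≥ 3 months (≈90 days) ✓; grade IC6 ≥ IC3 ✓; not eligible for Short-Term Disability ✗ → not eligible.
Pension Scheme — rating 2 < 3 ✗ → not eligible.
Legal Services Plan — status seasonal ✗ (excluded) → not eligible.
Identity Protection Plan — status seasonal ✓ (not excluded); service 1622 days ≥ 30 days ✓; age 60 ≥ 18 ✓ → eligible.
Health Insurance — status seasonal ✗ (requires full-time or temporary) → not eligible.
Adoption Assistance — status seasonal ✓; dept HR ✗ → not eligible.

Identity Protection Plan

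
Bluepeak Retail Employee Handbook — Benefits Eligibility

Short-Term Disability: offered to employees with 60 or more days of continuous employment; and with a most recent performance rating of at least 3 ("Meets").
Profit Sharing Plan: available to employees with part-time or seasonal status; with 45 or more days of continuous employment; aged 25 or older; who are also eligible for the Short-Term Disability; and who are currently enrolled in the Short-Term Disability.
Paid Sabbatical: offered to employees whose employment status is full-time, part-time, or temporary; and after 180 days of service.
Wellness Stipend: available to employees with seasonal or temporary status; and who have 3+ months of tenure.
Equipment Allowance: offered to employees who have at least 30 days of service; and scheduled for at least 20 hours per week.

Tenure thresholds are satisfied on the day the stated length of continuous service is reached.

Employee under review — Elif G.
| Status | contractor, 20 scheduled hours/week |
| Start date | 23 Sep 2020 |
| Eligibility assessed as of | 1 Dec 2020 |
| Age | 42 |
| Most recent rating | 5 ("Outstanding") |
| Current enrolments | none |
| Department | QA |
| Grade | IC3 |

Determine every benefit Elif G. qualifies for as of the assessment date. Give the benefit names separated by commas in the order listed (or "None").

Short-Term Disability, Equipment Allowance

Service from 23 Sep 2020 to 1 Dec 2020: 69 days.
Short-Term Disability — service 69 days ≥ 60 days ✓; rating 5 ≥ 3 ✓ → eligible.
Profit Sharing Plan — status contractor ✗ (requires part-time or seasonal) → not eligible.
Paid Sabbatical — status contractor ✗ (requires full-time, part-time, or temporary) → not eligible.
Wellness Stipend — status contractor ✗ (requires seasonal or temporary) → not eligible.
Equipment Allowance — service 69 days ≥ 30 days ✓; 20 hrs/wk ≥ 20 ✓ → eligible.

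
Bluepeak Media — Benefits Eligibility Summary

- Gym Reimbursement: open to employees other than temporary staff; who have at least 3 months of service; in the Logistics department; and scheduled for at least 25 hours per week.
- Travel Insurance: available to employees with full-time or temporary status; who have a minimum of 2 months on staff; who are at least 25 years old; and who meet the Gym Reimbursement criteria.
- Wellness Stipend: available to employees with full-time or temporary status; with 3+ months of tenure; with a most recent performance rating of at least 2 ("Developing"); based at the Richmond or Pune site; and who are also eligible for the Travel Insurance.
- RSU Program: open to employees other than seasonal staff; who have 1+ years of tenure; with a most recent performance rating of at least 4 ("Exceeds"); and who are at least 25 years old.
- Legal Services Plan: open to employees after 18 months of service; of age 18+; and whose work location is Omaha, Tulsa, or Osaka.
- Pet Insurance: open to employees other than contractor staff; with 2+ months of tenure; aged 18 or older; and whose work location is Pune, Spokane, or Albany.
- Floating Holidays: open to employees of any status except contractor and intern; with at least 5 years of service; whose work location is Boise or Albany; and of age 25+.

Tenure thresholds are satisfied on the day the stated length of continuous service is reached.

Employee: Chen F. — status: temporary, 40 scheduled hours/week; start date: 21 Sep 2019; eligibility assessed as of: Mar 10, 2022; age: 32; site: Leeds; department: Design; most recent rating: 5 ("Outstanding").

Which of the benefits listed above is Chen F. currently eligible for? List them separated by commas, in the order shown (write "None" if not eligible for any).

RSU Program

Service from 21 Sep 2019 to Mar 10, 2022: 901 days.
Gym Reimbursement — status temporary ✗ (excluded) → not eligible.
Travel Insurance — status temporary ✓; service 901 days ≥ 2 months (≈60 days) ✓; age 32 ≥ 25 ✓; not eligible for Gym Reimbursement ✗ → not eligible.
Wellness Stipend — status temporary ✓; service 901 days ≥ 3 months (≈90 days) ✓; rating 5 ≥ 2 ✓; site Leeds ✗ (not Richmond or Pune) → not eligible.
RSU Program — status temporary ✓ (not excluded); service 901 days ≥ 1 year (≈365 days) ✓; rating 5 ≥ 4 ✓; age 32 ≥ 25 ✓ → eligible.
Legal Services Plan — service 901 days ≥ 18 months (≈540 days) ✓; age 32 ≥ 18 ✓; site Leeds ✗ (not Omaha, Tulsa, or Osaka) → not eligible.
Pet Insurance — status temporary ✓ (not excluded); service 901 days ≥ 2 months (≈60 days) ✓; age 32 ≥ 18 ✓; site Leeds ✗ (not Pune, Spokane, or Albany) → not eligible.
Floating Holidays — status temporary ✓ (not excluded); service 901 days < 5 years (≈1825 days) ✗ → not eligible.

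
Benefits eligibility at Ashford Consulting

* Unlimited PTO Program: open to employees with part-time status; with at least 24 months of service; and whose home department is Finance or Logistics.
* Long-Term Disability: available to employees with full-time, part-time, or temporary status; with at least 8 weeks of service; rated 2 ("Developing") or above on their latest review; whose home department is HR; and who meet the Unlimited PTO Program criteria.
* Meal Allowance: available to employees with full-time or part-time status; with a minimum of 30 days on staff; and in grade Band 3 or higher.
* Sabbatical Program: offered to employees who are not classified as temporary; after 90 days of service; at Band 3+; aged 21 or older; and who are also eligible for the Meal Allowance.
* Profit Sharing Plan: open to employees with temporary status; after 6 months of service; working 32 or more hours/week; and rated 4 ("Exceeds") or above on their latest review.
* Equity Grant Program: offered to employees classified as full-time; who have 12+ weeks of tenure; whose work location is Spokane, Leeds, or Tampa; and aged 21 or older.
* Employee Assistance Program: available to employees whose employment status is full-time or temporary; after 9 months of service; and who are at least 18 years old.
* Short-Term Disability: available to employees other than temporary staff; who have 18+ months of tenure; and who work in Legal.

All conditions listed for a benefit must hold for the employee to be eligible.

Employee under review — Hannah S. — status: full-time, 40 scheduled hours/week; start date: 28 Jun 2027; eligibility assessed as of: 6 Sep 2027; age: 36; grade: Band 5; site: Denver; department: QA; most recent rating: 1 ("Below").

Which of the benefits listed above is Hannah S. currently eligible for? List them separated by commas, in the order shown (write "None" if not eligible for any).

Service from 28 Jun 2027 to 6 Sep 2027: 70 days.
Unlimited PTO Program — status full-time ✗ (requires part-time) → not eligible.
Long-Term Disability — status full-time ✓; service 70 days ≥ 8 weeks (≈56 days) ✓; rating 1 < 2 ✗ → not eligible.
Meal Allowance — status full-time ✓; service 70 days ≥ 30 days ✓; grade Band 5 ≥ Band 3 ✓ → eligible.
Sabbatical Program — status full-time ✓ (not excluded); service 70 days < 90 days ✗ → not eligible.
Profit Sharing Plan — status full-time ✗ (requires temporary) → not eligible.
Equity Grant Program — status full-time ✓; service 70 days < 12 weeks (≈84 days) ✗ → not eligible.
Employee Assistance Program — status full-time ✓; service 70 days < 9 months (≈270 days) ✗ → not eligible.
Short-Term Disability — status full-time ✓ (not excluded); service 70 days < 18 months (≈540 days) ✗ → not eligible.

Meal Allowance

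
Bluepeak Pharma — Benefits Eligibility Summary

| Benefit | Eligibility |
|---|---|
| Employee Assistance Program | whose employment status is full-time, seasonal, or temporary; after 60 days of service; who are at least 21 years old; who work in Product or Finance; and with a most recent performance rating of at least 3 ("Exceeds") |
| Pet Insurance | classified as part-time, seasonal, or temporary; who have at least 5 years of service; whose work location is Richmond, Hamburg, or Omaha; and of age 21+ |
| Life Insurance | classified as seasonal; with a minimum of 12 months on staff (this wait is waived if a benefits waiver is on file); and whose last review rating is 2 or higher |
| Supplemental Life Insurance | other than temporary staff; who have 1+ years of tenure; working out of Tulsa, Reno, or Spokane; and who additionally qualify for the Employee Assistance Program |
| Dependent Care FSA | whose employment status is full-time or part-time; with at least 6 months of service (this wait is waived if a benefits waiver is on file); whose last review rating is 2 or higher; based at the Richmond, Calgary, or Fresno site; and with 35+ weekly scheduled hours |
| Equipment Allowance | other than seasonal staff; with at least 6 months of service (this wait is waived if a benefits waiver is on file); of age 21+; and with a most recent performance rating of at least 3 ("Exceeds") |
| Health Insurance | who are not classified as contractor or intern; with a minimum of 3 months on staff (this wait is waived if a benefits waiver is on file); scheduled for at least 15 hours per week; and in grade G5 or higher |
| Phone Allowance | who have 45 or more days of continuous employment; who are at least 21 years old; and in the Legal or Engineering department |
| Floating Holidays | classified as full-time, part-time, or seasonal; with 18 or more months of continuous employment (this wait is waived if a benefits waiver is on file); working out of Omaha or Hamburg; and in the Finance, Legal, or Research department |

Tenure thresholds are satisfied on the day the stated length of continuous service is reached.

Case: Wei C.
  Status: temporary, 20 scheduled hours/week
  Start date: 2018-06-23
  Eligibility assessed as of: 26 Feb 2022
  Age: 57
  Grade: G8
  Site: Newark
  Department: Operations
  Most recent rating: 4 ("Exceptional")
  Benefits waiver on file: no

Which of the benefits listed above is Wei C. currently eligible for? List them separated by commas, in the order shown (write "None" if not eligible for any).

Service from 2018-06-23 to 26 Feb 2022: 1344 days.
Employee Assistance Program — status temporary ✓; service 1344 days ≥ 60 days ✓; age 57 ≥ 21 ✓; dept Operations ✗ → not eligible.
Pet Insurance — status temporary ✓; service 1344 days < 5 years (≈1825 days) ✗ → not eligible.
Life Insurance — status temporary ✗ (requires seasonal) → not eligible.
Supplemental Life Insurance — status temporary ✗ (excluded) → not eligible.
Dependent Care FSA — status temporary ✗ (requires full-time or part-time) → not eligible.
Equipment Allowance — status temporary ✓ (not excluded); no waiver, service 1344 days ≥ 6 months (≈180 days) ✓; age 57 ≥ 21 ✓; rating 4 ≥ 3 ✓ → eligible.
Health Insurance — status temporary ✓ (not excluded); no waiver, service 1344 days ≥ 3 months (≈90 days) ✓; 20 hrs/wk ≥ 15 ✓; grade G8 ≥ G5 ✓ → eligible.
Phone Allowance — service 1344 days ≥ 45 days ✓; age 57 ≥ 21 ✓; dept Operations ✗ → not eligible.
Floating Holidays — status temporary ✗ (requires full-time, part-time, or seasonal) → not eligible.

Equipment Allowance, Health Insurance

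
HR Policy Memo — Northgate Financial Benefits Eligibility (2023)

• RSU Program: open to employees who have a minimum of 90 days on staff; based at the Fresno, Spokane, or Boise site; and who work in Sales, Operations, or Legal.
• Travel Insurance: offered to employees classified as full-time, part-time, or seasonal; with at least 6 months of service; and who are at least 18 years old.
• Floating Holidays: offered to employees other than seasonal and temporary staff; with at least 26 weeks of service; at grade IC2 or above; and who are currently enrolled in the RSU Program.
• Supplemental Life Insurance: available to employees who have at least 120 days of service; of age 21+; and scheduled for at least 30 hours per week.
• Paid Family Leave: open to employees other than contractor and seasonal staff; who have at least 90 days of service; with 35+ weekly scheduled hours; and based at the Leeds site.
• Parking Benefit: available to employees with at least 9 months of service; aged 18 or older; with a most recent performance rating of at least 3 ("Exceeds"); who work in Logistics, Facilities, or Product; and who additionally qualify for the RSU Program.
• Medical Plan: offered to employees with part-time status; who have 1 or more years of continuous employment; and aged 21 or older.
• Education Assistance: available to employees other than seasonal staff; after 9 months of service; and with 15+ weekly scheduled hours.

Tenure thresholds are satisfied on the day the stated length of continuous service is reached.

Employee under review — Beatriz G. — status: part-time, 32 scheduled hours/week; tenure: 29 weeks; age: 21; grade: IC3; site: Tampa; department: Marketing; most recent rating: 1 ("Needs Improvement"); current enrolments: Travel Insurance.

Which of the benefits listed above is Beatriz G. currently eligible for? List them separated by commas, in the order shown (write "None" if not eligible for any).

Travel Insurance, Supplemental Life Insurance

RSU Program — service 29 weeks ≥ 90 days ✓; site Tampa ✗ (not Fresno, Spokane, or Boise) → not eligible.
Travel Insurance — status part-time ✓; service 29 weeks ≥ 6 months (≈180 days) ✓; age 21 ≥ 18 ✓ → eligible.
Floating Holidays — status part-time ✓ (not excluded); service 29 weeks ≥ 26 weeks ✓; grade IC3 ≥ IC2 ✓; not enrolled in RSU Program ✗ → not eligible.
Supplemental Life Insurance — service 29 weeks ≥ 120 days ✓; age 21 ≥ 21 ✓; 32 hrs/wk ≥ 30 ✓ → eligible.
Paid Family Leave — status part-time ✓ (not excluded); service 29 weeks ≥ 90 days ✓; 32 hrs/wk < 35 ✗ → not eligible.
Parking Benefit — service 29 weeks < 9 months (≈270 days) ✗ → not eligible.
Medical Plan — status part-time ✓; service 29 weeks < 1 year (≈365 days) ✗ → not eligible.
Education Assistance — status part-time ✓ (not excluded); service 29 weeks < 9 months (≈270 days) ✗ → not eligible.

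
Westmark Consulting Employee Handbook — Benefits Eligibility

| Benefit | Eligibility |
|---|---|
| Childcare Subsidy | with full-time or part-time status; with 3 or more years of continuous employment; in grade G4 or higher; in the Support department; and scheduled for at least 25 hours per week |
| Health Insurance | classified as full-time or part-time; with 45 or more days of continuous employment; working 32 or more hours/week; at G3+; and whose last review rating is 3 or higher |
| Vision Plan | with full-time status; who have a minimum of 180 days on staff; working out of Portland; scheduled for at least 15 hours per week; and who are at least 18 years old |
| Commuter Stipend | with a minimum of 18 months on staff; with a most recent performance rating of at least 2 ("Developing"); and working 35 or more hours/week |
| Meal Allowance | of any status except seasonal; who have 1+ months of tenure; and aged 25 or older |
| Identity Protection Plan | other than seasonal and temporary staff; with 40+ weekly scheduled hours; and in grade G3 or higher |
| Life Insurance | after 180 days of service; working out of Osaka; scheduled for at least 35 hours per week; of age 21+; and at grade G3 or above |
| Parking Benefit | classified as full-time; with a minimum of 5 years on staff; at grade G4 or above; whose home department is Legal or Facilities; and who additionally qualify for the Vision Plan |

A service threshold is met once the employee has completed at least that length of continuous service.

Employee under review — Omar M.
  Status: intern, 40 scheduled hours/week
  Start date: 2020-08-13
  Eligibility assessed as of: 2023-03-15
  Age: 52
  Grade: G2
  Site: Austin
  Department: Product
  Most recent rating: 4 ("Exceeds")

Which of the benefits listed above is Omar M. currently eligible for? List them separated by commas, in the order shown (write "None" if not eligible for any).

Service from 2020-08-13 to 2023-03-15: 944 days.
Childcare Subsidy — status intern ✗ (requires full-time or part-time) → not eligible.
Health Insurance — status intern ✗ (requires full-time or part-time) → not eligible.
Vision Plan — status intern ✗ (requires full-time) → not eligible.
Commuter Stipend — service 944 days ≥ 18 months (≈540 days) ✓; rating 4 ≥ 2 ✓; 40 hrs/wk ≥ 35 ✓ → eligible.
Meal Allowance — status intern ✓ (not excluded); service 944 days ≥ 1 month (≈30 days) ✓; age 52 ≥ 25 ✓ → eligible.
Identity Protection Plan — status intern ✓ (not excluded); 40 hrs/wk ≥ 40 ✓; grade G2 < G3 ✗ → not eligible.
Life Insurance — service 944 days ≥ 180 days ✓; site Austin ✗ (not Osaka) → not eligible.
Parking Benefit — status intern ✗ (requires full-time) → not eligible.

Commuter Stipend, Meal Allowance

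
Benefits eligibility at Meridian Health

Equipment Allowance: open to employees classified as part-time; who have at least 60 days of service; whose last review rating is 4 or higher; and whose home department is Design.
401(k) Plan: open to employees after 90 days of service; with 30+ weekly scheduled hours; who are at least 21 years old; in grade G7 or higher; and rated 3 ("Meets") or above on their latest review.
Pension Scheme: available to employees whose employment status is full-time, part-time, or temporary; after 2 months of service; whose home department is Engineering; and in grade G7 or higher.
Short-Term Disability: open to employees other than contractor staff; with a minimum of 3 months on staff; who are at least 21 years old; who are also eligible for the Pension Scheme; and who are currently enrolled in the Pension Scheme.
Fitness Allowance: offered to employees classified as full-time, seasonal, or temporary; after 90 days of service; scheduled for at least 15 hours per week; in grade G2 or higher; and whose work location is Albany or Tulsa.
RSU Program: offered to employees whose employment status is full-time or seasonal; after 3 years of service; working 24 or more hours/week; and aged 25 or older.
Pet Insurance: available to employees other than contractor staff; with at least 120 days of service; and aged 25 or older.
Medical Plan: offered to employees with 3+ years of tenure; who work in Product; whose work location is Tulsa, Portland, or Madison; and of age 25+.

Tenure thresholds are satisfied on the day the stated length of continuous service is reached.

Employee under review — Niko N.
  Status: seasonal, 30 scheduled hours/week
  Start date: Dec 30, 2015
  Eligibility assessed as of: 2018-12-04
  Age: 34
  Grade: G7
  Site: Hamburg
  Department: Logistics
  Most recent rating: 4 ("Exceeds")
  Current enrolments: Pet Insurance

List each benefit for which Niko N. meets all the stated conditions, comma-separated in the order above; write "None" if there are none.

Service from Dec 30, 2015 to 2018-12-04: 1070 days.
Equipment Allowance — status seasonal ✗ (requires part-time) → not eligible.
401(k) Plan — service 1070 days ≥ 90 days ✓; 30 hrs/wk ≥ 30 ✓; age 34 ≥ 21 ✓; grade G7 ≥ G7 ✓; rating 4 ≥ 3 ✓ → eligible.
Pension Scheme — status seasonal ✗ (requires full-time, part-time, or temporary) → not eligible.
Short-Term Disability — status seasonal ✓ (not excluded); service 1070 days ≥ 3 months (≈90 days) ✓; age 34 ≥ 21 ✓; not eligible for Pension Scheme ✗ → not eligible.
Fitness Allowance — status seasonal ✓; service 1070 days ≥ 90 days ✓; 30 hrs/wk ≥ 15 ✓; grade G7 ≥ G2 ✓; site Hamburg ✗ (not Albany or Tulsa) → not eligible.
RSU Program — status seasonal ✓; service 1070 days < 3 years (≈1095 days) ✗ → not eligible.
Pet Insurance — status seasonal ✓ (not excluded); service 1070 days ≥ 120 days ✓; age 34 ≥ 25 ✓ → eligible.
Medical Plan — service 1070 days < 3 years (≈1095 days) ✗ → not eligible.

401(k) Plan, Pet Insurance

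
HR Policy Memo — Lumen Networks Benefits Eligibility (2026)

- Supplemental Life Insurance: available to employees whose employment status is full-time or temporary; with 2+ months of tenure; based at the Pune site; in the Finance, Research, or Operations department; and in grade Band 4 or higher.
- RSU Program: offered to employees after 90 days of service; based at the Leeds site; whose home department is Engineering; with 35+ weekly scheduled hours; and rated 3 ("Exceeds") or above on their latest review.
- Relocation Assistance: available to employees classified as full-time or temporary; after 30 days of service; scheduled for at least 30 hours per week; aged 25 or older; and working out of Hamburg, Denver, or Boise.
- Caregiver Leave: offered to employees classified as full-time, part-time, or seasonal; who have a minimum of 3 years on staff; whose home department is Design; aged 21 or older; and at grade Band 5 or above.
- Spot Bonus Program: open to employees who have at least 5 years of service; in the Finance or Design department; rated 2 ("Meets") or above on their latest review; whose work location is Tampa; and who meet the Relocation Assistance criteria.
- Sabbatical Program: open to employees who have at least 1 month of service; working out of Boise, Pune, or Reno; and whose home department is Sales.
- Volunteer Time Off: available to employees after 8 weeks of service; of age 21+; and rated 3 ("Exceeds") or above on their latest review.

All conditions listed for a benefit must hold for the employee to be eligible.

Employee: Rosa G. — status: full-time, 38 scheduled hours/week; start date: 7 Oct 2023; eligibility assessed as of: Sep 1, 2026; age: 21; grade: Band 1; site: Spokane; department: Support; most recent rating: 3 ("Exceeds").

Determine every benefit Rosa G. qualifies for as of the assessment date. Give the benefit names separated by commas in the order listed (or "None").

Service from 7 Oct 2023 to Sep 1, 2026: 1060 days.
Supplemental Life Insurance — status full-time ✓; service 1060 days ≥ 2 months (≈60 days) ✓; site Spokane ✗ (not Pune) → not eligible.
RSU Program — service 1060 days ≥ 90 days ✓; site Spokane ✗ (not Leeds) → not eligible.
Relocation Assistance — status full-time ✓; service 1060 days ≥ 30 days ✓; 38 hrs/wk ≥ 30 ✓; age 21 < 25 ✗ → not eligible.
Caregiver Leave — status full-time ✓; service 1060 days < 3 years (≈1095 days) ✗ → not eligible.
Spot Bonus Program — service 1060 days < 5 years (≈1825 days) ✗ → not eligible.
Sabbatical Program — service 1060 days ≥ 1 month (≈30 days) ✓; site Spokane ✗ (not Boise, Pune, or Reno) → not eligible.
Volunteer Time Off — service 1060 days ≥ 8 weeks (≈56 days) ✓; age 21 ≥ 21 ✓; rating 3 ≥ 3 ✓ → eligible.

Volunteer Time Off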